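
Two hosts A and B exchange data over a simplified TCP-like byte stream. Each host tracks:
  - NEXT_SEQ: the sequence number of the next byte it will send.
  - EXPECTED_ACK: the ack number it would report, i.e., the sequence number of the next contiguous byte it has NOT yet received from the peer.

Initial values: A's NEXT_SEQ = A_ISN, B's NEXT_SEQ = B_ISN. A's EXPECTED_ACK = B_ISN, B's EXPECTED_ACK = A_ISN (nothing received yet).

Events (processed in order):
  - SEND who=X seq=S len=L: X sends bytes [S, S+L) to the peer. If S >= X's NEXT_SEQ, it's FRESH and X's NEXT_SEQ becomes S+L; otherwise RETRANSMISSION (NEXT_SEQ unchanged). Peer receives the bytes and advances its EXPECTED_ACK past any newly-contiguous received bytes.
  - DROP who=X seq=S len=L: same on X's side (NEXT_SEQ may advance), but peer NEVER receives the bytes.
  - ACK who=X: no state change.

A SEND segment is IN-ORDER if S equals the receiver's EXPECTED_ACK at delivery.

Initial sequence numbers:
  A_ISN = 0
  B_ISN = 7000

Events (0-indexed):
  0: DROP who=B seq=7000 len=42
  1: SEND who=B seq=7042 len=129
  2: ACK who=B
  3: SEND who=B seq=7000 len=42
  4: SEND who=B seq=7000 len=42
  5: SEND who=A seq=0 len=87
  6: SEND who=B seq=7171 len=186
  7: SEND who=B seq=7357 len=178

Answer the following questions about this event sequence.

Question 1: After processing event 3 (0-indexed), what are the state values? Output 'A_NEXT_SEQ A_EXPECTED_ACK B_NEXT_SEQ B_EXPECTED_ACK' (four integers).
After event 0: A_seq=0 A_ack=7000 B_seq=7042 B_ack=0
After event 1: A_seq=0 A_ack=7000 B_seq=7171 B_ack=0
After event 2: A_seq=0 A_ack=7000 B_seq=7171 B_ack=0
After event 3: A_seq=0 A_ack=7171 B_seq=7171 B_ack=0

0 7171 7171 0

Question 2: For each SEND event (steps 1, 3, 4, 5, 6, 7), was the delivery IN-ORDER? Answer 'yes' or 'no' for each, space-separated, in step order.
Answer: no yes no yes yes yes

Derivation:
Step 1: SEND seq=7042 -> out-of-order
Step 3: SEND seq=7000 -> in-order
Step 4: SEND seq=7000 -> out-of-order
Step 5: SEND seq=0 -> in-order
Step 6: SEND seq=7171 -> in-order
Step 7: SEND seq=7357 -> in-order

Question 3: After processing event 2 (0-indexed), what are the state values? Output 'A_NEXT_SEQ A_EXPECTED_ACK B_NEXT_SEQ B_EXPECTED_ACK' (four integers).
After event 0: A_seq=0 A_ack=7000 B_seq=7042 B_ack=0
After event 1: A_seq=0 A_ack=7000 B_seq=7171 B_ack=0
After event 2: A_seq=0 A_ack=7000 B_seq=7171 B_ack=0

0 7000 7171 0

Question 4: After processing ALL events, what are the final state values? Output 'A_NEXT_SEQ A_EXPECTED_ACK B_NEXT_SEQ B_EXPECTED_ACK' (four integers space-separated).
After event 0: A_seq=0 A_ack=7000 B_seq=7042 B_ack=0
After event 1: A_seq=0 A_ack=7000 B_seq=7171 B_ack=0
After event 2: A_seq=0 A_ack=7000 B_seq=7171 B_ack=0
After event 3: A_seq=0 A_ack=7171 B_seq=7171 B_ack=0
After event 4: A_seq=0 A_ack=7171 B_seq=7171 B_ack=0
After event 5: A_seq=87 A_ack=7171 B_seq=7171 B_ack=87
After event 6: A_seq=87 A_ack=7357 B_seq=7357 B_ack=87
After event 7: A_seq=87 A_ack=7535 B_seq=7535 B_ack=87

Answer: 87 7535 7535 87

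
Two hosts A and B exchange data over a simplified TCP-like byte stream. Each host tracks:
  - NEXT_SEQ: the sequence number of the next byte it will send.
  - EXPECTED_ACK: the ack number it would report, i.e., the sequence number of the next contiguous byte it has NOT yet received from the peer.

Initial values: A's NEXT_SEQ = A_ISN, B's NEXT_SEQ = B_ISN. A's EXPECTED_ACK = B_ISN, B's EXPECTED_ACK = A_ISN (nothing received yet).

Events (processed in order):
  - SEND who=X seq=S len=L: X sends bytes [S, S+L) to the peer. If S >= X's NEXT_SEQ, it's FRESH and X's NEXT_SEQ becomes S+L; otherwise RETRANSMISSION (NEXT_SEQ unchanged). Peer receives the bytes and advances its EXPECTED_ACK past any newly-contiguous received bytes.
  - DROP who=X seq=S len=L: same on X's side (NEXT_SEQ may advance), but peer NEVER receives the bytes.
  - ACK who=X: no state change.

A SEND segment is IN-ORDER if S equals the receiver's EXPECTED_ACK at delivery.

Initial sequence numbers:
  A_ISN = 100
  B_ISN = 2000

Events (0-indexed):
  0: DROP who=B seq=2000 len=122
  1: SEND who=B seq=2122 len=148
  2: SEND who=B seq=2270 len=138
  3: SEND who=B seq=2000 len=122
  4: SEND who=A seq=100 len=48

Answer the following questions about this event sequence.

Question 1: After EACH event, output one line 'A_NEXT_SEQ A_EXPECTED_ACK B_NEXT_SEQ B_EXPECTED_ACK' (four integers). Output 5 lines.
100 2000 2122 100
100 2000 2270 100
100 2000 2408 100
100 2408 2408 100
148 2408 2408 148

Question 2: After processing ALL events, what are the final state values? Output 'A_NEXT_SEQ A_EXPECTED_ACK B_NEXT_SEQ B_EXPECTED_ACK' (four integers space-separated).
After event 0: A_seq=100 A_ack=2000 B_seq=2122 B_ack=100
After event 1: A_seq=100 A_ack=2000 B_seq=2270 B_ack=100
After event 2: A_seq=100 A_ack=2000 B_seq=2408 B_ack=100
After event 3: A_seq=100 A_ack=2408 B_seq=2408 B_ack=100
After event 4: A_seq=148 A_ack=2408 B_seq=2408 B_ack=148

Answer: 148 2408 2408 148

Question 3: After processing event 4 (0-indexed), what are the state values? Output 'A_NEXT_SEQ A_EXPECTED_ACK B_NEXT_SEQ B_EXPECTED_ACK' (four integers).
After event 0: A_seq=100 A_ack=2000 B_seq=2122 B_ack=100
After event 1: A_seq=100 A_ack=2000 B_seq=2270 B_ack=100
After event 2: A_seq=100 A_ack=2000 B_seq=2408 B_ack=100
After event 3: A_seq=100 A_ack=2408 B_seq=2408 B_ack=100
After event 4: A_seq=148 A_ack=2408 B_seq=2408 B_ack=148

148 2408 2408 148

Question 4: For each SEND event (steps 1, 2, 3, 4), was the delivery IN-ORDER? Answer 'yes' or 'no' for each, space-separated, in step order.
Step 1: SEND seq=2122 -> out-of-order
Step 2: SEND seq=2270 -> out-of-order
Step 3: SEND seq=2000 -> in-order
Step 4: SEND seq=100 -> in-order

Answer: no no yes yes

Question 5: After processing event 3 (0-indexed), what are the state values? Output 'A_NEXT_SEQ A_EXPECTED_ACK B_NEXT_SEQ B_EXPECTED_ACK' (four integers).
After event 0: A_seq=100 A_ack=2000 B_seq=2122 B_ack=100
After event 1: A_seq=100 A_ack=2000 B_seq=2270 B_ack=100
After event 2: A_seq=100 A_ack=2000 B_seq=2408 B_ack=100
After event 3: A_seq=100 A_ack=2408 B_seq=2408 B_ack=100

100 2408 2408 100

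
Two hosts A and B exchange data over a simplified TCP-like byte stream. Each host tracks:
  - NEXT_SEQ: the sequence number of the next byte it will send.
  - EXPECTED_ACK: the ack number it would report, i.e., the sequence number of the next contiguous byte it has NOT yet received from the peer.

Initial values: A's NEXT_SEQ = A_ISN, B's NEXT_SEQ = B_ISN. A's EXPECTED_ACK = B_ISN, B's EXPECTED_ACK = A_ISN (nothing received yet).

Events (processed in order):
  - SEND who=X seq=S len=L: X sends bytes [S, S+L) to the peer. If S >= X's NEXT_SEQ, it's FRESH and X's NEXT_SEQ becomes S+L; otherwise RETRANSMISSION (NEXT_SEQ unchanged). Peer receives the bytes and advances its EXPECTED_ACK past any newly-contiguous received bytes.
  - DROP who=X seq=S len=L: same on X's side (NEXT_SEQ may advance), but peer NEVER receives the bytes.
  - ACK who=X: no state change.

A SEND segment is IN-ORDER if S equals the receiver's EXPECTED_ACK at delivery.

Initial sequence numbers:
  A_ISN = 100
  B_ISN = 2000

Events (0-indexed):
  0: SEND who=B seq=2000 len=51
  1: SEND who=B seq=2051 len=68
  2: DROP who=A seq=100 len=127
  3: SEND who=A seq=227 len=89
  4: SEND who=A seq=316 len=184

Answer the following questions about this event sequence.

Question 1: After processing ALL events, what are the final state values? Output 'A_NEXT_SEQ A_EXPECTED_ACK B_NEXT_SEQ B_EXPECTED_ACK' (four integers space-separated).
After event 0: A_seq=100 A_ack=2051 B_seq=2051 B_ack=100
After event 1: A_seq=100 A_ack=2119 B_seq=2119 B_ack=100
After event 2: A_seq=227 A_ack=2119 B_seq=2119 B_ack=100
After event 3: A_seq=316 A_ack=2119 B_seq=2119 B_ack=100
After event 4: A_seq=500 A_ack=2119 B_seq=2119 B_ack=100

Answer: 500 2119 2119 100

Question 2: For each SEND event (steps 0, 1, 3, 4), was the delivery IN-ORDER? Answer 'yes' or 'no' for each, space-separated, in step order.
Step 0: SEND seq=2000 -> in-order
Step 1: SEND seq=2051 -> in-order
Step 3: SEND seq=227 -> out-of-order
Step 4: SEND seq=316 -> out-of-order

Answer: yes yes no no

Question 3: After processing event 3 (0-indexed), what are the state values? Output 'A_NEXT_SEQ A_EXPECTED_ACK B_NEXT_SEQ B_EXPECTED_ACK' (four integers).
After event 0: A_seq=100 A_ack=2051 B_seq=2051 B_ack=100
After event 1: A_seq=100 A_ack=2119 B_seq=2119 B_ack=100
After event 2: A_seq=227 A_ack=2119 B_seq=2119 B_ack=100
After event 3: A_seq=316 A_ack=2119 B_seq=2119 B_ack=100

316 2119 2119 100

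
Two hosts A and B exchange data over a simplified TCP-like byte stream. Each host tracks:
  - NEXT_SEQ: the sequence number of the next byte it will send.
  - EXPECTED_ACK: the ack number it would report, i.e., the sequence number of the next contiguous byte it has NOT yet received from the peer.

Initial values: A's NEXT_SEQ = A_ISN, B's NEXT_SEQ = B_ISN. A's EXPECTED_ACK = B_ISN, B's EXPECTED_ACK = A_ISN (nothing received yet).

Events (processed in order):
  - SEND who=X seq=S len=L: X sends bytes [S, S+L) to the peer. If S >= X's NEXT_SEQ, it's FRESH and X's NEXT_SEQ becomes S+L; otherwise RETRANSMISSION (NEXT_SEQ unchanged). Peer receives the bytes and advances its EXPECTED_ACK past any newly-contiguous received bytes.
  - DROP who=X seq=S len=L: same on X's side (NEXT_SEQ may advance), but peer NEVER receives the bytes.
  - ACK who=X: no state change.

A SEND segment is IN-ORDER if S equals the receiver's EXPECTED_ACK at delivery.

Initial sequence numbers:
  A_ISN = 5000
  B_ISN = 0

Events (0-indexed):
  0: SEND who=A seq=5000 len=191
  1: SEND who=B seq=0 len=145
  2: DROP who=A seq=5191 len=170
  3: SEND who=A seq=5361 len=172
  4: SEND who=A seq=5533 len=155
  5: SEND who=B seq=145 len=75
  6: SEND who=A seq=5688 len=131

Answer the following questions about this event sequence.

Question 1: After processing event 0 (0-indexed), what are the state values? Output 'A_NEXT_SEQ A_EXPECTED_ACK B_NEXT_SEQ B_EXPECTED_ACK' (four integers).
After event 0: A_seq=5191 A_ack=0 B_seq=0 B_ack=5191

5191 0 0 5191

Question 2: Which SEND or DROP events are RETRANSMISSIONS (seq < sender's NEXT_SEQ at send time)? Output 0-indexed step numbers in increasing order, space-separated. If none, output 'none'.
Answer: none

Derivation:
Step 0: SEND seq=5000 -> fresh
Step 1: SEND seq=0 -> fresh
Step 2: DROP seq=5191 -> fresh
Step 3: SEND seq=5361 -> fresh
Step 4: SEND seq=5533 -> fresh
Step 5: SEND seq=145 -> fresh
Step 6: SEND seq=5688 -> fresh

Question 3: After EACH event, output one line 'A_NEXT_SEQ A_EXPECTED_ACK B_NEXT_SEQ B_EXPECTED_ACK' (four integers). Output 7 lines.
5191 0 0 5191
5191 145 145 5191
5361 145 145 5191
5533 145 145 5191
5688 145 145 5191
5688 220 220 5191
5819 220 220 5191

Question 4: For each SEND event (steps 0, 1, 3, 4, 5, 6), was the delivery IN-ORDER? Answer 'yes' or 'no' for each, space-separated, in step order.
Answer: yes yes no no yes no

Derivation:
Step 0: SEND seq=5000 -> in-order
Step 1: SEND seq=0 -> in-order
Step 3: SEND seq=5361 -> out-of-order
Step 4: SEND seq=5533 -> out-of-order
Step 5: SEND seq=145 -> in-order
Step 6: SEND seq=5688 -> out-of-order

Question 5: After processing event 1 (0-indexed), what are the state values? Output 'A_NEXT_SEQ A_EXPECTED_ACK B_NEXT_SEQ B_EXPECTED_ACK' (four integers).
After event 0: A_seq=5191 A_ack=0 B_seq=0 B_ack=5191
After event 1: A_seq=5191 A_ack=145 B_seq=145 B_ack=5191

5191 145 145 5191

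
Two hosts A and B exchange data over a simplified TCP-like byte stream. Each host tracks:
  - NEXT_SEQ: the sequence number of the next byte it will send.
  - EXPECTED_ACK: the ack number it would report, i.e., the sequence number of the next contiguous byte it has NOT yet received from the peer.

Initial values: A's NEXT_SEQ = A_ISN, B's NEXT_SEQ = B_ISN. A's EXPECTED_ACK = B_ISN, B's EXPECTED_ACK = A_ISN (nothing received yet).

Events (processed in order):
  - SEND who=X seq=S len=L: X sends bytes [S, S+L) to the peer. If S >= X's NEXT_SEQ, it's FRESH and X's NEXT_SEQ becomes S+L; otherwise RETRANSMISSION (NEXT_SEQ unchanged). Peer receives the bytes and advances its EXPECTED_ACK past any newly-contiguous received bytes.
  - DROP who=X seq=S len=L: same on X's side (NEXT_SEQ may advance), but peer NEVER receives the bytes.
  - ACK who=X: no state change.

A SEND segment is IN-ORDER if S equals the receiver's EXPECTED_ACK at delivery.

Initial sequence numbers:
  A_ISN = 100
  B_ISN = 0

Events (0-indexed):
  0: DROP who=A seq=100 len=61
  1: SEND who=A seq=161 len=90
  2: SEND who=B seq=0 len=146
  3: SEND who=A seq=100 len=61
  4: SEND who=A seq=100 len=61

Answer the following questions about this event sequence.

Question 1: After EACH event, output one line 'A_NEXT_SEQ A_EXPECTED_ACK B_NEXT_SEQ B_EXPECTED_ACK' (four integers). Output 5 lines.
161 0 0 100
251 0 0 100
251 146 146 100
251 146 146 251
251 146 146 251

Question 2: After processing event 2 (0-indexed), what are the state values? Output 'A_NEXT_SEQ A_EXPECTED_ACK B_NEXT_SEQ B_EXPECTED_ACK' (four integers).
After event 0: A_seq=161 A_ack=0 B_seq=0 B_ack=100
After event 1: A_seq=251 A_ack=0 B_seq=0 B_ack=100
After event 2: A_seq=251 A_ack=146 B_seq=146 B_ack=100

251 146 146 100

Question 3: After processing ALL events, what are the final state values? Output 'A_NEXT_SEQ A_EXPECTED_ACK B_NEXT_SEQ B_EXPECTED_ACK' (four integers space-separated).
After event 0: A_seq=161 A_ack=0 B_seq=0 B_ack=100
After event 1: A_seq=251 A_ack=0 B_seq=0 B_ack=100
After event 2: A_seq=251 A_ack=146 B_seq=146 B_ack=100
After event 3: A_seq=251 A_ack=146 B_seq=146 B_ack=251
After event 4: A_seq=251 A_ack=146 B_seq=146 B_ack=251

Answer: 251 146 146 251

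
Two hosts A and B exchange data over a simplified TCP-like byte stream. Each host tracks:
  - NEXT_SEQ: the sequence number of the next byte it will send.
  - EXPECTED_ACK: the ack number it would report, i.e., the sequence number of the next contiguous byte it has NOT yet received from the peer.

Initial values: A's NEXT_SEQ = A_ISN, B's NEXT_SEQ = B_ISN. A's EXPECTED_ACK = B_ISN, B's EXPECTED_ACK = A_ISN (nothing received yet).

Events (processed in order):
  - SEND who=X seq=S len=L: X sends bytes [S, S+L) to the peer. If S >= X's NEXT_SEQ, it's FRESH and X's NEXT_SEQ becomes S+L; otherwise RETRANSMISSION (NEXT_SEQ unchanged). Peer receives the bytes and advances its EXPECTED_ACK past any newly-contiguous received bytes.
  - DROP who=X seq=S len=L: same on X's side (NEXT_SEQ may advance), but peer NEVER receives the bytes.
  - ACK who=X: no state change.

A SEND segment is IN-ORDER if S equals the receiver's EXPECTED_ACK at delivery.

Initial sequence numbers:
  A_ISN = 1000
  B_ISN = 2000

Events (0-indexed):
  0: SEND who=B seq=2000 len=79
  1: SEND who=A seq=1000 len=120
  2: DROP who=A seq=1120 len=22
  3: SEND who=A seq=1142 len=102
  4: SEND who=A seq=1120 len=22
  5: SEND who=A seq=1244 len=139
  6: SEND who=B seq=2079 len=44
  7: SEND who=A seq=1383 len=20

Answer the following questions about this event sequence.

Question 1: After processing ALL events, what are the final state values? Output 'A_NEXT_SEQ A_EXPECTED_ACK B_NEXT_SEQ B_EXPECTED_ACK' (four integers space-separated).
After event 0: A_seq=1000 A_ack=2079 B_seq=2079 B_ack=1000
After event 1: A_seq=1120 A_ack=2079 B_seq=2079 B_ack=1120
After event 2: A_seq=1142 A_ack=2079 B_seq=2079 B_ack=1120
After event 3: A_seq=1244 A_ack=2079 B_seq=2079 B_ack=1120
After event 4: A_seq=1244 A_ack=2079 B_seq=2079 B_ack=1244
After event 5: A_seq=1383 A_ack=2079 B_seq=2079 B_ack=1383
After event 6: A_seq=1383 A_ack=2123 B_seq=2123 B_ack=1383
After event 7: A_seq=1403 A_ack=2123 B_seq=2123 B_ack=1403

Answer: 1403 2123 2123 1403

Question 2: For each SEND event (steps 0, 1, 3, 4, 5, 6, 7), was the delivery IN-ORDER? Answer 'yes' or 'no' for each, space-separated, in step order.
Answer: yes yes no yes yes yes yes

Derivation:
Step 0: SEND seq=2000 -> in-order
Step 1: SEND seq=1000 -> in-order
Step 3: SEND seq=1142 -> out-of-order
Step 4: SEND seq=1120 -> in-order
Step 5: SEND seq=1244 -> in-order
Step 6: SEND seq=2079 -> in-order
Step 7: SEND seq=1383 -> in-order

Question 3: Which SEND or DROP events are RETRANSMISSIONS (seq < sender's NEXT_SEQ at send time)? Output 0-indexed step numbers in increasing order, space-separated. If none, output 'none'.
Answer: 4

Derivation:
Step 0: SEND seq=2000 -> fresh
Step 1: SEND seq=1000 -> fresh
Step 2: DROP seq=1120 -> fresh
Step 3: SEND seq=1142 -> fresh
Step 4: SEND seq=1120 -> retransmit
Step 5: SEND seq=1244 -> fresh
Step 6: SEND seq=2079 -> fresh
Step 7: SEND seq=1383 -> fresh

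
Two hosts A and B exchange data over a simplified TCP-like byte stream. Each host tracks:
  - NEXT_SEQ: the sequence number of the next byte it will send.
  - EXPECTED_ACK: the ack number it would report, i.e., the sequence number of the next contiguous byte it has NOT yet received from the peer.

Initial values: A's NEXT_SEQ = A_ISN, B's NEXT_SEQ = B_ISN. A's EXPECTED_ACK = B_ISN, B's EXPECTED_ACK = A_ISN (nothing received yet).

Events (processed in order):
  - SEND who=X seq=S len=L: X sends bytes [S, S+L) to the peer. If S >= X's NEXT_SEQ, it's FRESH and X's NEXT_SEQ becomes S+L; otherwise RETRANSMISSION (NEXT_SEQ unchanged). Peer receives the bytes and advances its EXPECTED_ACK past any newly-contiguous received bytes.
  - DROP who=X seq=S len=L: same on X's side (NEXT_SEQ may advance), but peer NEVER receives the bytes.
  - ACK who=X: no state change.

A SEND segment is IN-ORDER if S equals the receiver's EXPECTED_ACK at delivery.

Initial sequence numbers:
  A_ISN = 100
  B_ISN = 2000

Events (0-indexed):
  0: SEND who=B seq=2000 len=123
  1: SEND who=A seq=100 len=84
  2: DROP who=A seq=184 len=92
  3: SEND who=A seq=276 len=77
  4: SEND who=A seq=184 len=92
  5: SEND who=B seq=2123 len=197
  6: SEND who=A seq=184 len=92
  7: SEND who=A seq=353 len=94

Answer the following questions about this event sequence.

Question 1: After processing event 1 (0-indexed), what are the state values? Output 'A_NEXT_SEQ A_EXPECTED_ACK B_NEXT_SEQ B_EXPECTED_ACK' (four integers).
After event 0: A_seq=100 A_ack=2123 B_seq=2123 B_ack=100
After event 1: A_seq=184 A_ack=2123 B_seq=2123 B_ack=184

184 2123 2123 184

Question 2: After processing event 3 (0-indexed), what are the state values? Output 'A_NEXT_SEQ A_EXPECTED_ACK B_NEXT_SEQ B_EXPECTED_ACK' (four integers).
After event 0: A_seq=100 A_ack=2123 B_seq=2123 B_ack=100
After event 1: A_seq=184 A_ack=2123 B_seq=2123 B_ack=184
After event 2: A_seq=276 A_ack=2123 B_seq=2123 B_ack=184
After event 3: A_seq=353 A_ack=2123 B_seq=2123 B_ack=184

353 2123 2123 184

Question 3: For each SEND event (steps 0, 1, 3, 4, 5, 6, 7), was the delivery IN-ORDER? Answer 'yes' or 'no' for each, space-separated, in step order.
Step 0: SEND seq=2000 -> in-order
Step 1: SEND seq=100 -> in-order
Step 3: SEND seq=276 -> out-of-order
Step 4: SEND seq=184 -> in-order
Step 5: SEND seq=2123 -> in-order
Step 6: SEND seq=184 -> out-of-order
Step 7: SEND seq=353 -> in-order

Answer: yes yes no yes yes no yes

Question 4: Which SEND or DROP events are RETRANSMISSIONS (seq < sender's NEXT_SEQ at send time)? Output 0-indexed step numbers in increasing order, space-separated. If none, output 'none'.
Step 0: SEND seq=2000 -> fresh
Step 1: SEND seq=100 -> fresh
Step 2: DROP seq=184 -> fresh
Step 3: SEND seq=276 -> fresh
Step 4: SEND seq=184 -> retransmit
Step 5: SEND seq=2123 -> fresh
Step 6: SEND seq=184 -> retransmit
Step 7: SEND seq=353 -> fresh

Answer: 4 6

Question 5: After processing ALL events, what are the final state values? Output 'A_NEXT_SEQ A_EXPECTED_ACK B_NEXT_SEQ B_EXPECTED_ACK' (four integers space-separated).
After event 0: A_seq=100 A_ack=2123 B_seq=2123 B_ack=100
After event 1: A_seq=184 A_ack=2123 B_seq=2123 B_ack=184
After event 2: A_seq=276 A_ack=2123 B_seq=2123 B_ack=184
After event 3: A_seq=353 A_ack=2123 B_seq=2123 B_ack=184
After event 4: A_seq=353 A_ack=2123 B_seq=2123 B_ack=353
After event 5: A_seq=353 A_ack=2320 B_seq=2320 B_ack=353
After event 6: A_seq=353 A_ack=2320 B_seq=2320 B_ack=353
After event 7: A_seq=447 A_ack=2320 B_seq=2320 B_ack=447

Answer: 447 2320 2320 447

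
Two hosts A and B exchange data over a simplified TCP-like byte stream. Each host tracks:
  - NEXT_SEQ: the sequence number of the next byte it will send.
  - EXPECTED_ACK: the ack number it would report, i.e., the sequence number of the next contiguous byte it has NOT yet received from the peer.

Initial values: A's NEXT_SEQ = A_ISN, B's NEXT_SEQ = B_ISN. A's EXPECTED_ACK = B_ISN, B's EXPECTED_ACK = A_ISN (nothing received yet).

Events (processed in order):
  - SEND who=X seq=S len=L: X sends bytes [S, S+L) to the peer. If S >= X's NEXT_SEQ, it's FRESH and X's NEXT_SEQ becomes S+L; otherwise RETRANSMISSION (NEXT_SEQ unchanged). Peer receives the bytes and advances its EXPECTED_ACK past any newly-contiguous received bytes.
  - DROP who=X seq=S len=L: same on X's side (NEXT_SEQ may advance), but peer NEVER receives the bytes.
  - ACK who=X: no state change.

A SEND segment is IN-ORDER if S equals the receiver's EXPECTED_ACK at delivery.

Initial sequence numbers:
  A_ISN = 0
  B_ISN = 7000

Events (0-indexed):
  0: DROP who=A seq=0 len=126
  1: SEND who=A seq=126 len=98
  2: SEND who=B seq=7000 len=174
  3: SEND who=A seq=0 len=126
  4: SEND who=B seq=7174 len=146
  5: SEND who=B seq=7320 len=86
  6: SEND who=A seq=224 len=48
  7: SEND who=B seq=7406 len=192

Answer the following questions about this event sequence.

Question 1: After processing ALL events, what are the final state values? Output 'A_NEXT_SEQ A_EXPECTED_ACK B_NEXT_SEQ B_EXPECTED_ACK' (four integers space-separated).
After event 0: A_seq=126 A_ack=7000 B_seq=7000 B_ack=0
After event 1: A_seq=224 A_ack=7000 B_seq=7000 B_ack=0
After event 2: A_seq=224 A_ack=7174 B_seq=7174 B_ack=0
After event 3: A_seq=224 A_ack=7174 B_seq=7174 B_ack=224
After event 4: A_seq=224 A_ack=7320 B_seq=7320 B_ack=224
After event 5: A_seq=224 A_ack=7406 B_seq=7406 B_ack=224
After event 6: A_seq=272 A_ack=7406 B_seq=7406 B_ack=272
After event 7: A_seq=272 A_ack=7598 B_seq=7598 B_ack=272

Answer: 272 7598 7598 272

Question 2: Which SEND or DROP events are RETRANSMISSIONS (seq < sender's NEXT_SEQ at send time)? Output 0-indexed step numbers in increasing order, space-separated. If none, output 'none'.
Answer: 3

Derivation:
Step 0: DROP seq=0 -> fresh
Step 1: SEND seq=126 -> fresh
Step 2: SEND seq=7000 -> fresh
Step 3: SEND seq=0 -> retransmit
Step 4: SEND seq=7174 -> fresh
Step 5: SEND seq=7320 -> fresh
Step 6: SEND seq=224 -> fresh
Step 7: SEND seq=7406 -> fresh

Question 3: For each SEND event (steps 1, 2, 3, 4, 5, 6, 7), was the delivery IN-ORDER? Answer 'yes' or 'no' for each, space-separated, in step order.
Answer: no yes yes yes yes yes yes

Derivation:
Step 1: SEND seq=126 -> out-of-order
Step 2: SEND seq=7000 -> in-order
Step 3: SEND seq=0 -> in-order
Step 4: SEND seq=7174 -> in-order
Step 5: SEND seq=7320 -> in-order
Step 6: SEND seq=224 -> in-order
Step 7: SEND seq=7406 -> in-order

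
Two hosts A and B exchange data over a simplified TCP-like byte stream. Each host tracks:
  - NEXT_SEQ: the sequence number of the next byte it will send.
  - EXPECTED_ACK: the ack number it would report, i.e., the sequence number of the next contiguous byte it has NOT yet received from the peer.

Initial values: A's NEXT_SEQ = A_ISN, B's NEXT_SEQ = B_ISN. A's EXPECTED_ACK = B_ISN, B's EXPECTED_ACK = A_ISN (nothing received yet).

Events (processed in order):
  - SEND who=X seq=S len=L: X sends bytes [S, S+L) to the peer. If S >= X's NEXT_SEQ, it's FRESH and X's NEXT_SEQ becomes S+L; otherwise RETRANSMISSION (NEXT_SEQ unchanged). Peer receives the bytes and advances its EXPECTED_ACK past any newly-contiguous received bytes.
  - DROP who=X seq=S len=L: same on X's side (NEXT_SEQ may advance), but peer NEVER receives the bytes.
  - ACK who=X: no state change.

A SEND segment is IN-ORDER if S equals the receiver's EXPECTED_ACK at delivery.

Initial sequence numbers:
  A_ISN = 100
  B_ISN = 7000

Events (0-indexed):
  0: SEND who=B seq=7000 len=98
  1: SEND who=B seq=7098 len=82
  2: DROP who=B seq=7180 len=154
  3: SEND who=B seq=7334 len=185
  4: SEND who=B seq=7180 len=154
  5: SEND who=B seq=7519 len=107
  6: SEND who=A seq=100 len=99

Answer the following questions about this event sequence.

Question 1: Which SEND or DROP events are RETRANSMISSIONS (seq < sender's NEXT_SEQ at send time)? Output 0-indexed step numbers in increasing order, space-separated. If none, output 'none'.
Answer: 4

Derivation:
Step 0: SEND seq=7000 -> fresh
Step 1: SEND seq=7098 -> fresh
Step 2: DROP seq=7180 -> fresh
Step 3: SEND seq=7334 -> fresh
Step 4: SEND seq=7180 -> retransmit
Step 5: SEND seq=7519 -> fresh
Step 6: SEND seq=100 -> fresh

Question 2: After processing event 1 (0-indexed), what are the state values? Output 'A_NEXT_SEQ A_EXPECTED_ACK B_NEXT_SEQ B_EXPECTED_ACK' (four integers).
After event 0: A_seq=100 A_ack=7098 B_seq=7098 B_ack=100
After event 1: A_seq=100 A_ack=7180 B_seq=7180 B_ack=100

100 7180 7180 100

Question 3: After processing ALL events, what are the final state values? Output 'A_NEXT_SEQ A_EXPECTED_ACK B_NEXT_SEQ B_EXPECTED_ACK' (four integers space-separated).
After event 0: A_seq=100 A_ack=7098 B_seq=7098 B_ack=100
After event 1: A_seq=100 A_ack=7180 B_seq=7180 B_ack=100
After event 2: A_seq=100 A_ack=7180 B_seq=7334 B_ack=100
After event 3: A_seq=100 A_ack=7180 B_seq=7519 B_ack=100
After event 4: A_seq=100 A_ack=7519 B_seq=7519 B_ack=100
After event 5: A_seq=100 A_ack=7626 B_seq=7626 B_ack=100
After event 6: A_seq=199 A_ack=7626 B_seq=7626 B_ack=199

Answer: 199 7626 7626 199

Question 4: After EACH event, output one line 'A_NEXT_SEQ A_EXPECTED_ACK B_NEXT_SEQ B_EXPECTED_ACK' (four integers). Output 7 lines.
100 7098 7098 100
100 7180 7180 100
100 7180 7334 100
100 7180 7519 100
100 7519 7519 100
100 7626 7626 100
199 7626 7626 199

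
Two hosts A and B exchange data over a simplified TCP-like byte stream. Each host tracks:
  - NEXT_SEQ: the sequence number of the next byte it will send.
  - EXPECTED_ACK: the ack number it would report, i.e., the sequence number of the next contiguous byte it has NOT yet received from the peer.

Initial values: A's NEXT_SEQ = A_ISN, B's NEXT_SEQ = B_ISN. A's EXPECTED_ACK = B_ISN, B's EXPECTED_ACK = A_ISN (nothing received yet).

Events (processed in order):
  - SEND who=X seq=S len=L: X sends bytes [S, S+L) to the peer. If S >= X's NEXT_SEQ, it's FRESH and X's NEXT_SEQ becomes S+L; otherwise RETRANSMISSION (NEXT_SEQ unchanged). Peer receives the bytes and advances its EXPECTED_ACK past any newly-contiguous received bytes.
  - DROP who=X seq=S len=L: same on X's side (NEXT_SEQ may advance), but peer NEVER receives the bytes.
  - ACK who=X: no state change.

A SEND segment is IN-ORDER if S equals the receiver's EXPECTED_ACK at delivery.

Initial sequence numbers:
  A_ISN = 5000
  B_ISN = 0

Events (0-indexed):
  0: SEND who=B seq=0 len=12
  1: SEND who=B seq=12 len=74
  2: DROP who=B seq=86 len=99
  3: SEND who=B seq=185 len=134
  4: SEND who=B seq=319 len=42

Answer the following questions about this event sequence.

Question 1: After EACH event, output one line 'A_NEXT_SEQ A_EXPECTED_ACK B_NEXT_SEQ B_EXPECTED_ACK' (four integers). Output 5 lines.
5000 12 12 5000
5000 86 86 5000
5000 86 185 5000
5000 86 319 5000
5000 86 361 5000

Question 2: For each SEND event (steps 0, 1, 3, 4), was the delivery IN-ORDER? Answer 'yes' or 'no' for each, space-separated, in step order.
Step 0: SEND seq=0 -> in-order
Step 1: SEND seq=12 -> in-order
Step 3: SEND seq=185 -> out-of-order
Step 4: SEND seq=319 -> out-of-order

Answer: yes yes no no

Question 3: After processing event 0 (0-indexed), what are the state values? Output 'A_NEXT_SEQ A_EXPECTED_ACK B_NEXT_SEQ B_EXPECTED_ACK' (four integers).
After event 0: A_seq=5000 A_ack=12 B_seq=12 B_ack=5000

5000 12 12 5000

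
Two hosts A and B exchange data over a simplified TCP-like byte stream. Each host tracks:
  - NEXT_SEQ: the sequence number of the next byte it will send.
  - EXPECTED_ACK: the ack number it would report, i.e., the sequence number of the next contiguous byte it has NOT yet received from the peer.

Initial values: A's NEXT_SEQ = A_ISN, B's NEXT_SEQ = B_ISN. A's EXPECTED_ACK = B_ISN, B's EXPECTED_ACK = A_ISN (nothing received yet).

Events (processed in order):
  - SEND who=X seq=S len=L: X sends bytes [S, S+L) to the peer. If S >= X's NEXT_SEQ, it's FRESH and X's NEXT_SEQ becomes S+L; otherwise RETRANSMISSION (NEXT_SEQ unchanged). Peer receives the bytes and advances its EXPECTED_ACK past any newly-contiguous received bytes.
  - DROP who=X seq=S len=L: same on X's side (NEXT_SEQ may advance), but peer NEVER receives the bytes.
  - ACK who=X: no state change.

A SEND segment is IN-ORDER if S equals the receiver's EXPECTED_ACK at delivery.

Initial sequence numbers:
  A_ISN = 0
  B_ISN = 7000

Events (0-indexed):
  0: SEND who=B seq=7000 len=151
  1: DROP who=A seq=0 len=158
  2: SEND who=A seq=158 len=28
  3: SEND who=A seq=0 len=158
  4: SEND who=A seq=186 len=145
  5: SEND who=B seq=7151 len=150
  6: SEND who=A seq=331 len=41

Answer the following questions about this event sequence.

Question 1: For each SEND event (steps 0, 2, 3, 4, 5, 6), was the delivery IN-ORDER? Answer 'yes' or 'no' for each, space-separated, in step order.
Step 0: SEND seq=7000 -> in-order
Step 2: SEND seq=158 -> out-of-order
Step 3: SEND seq=0 -> in-order
Step 4: SEND seq=186 -> in-order
Step 5: SEND seq=7151 -> in-order
Step 6: SEND seq=331 -> in-order

Answer: yes no yes yes yes yes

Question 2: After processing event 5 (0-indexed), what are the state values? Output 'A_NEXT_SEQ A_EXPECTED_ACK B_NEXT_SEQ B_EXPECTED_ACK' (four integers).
After event 0: A_seq=0 A_ack=7151 B_seq=7151 B_ack=0
After event 1: A_seq=158 A_ack=7151 B_seq=7151 B_ack=0
After event 2: A_seq=186 A_ack=7151 B_seq=7151 B_ack=0
After event 3: A_seq=186 A_ack=7151 B_seq=7151 B_ack=186
After event 4: A_seq=331 A_ack=7151 B_seq=7151 B_ack=331
After event 5: A_seq=331 A_ack=7301 B_seq=7301 B_ack=331

331 7301 7301 331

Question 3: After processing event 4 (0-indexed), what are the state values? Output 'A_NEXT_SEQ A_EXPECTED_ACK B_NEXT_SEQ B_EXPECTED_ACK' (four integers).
After event 0: A_seq=0 A_ack=7151 B_seq=7151 B_ack=0
After event 1: A_seq=158 A_ack=7151 B_seq=7151 B_ack=0
After event 2: A_seq=186 A_ack=7151 B_seq=7151 B_ack=0
After event 3: A_seq=186 A_ack=7151 B_seq=7151 B_ack=186
After event 4: A_seq=331 A_ack=7151 B_seq=7151 B_ack=331

331 7151 7151 331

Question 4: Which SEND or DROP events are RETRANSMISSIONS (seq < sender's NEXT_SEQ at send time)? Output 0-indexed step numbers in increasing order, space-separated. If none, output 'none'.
Answer: 3

Derivation:
Step 0: SEND seq=7000 -> fresh
Step 1: DROP seq=0 -> fresh
Step 2: SEND seq=158 -> fresh
Step 3: SEND seq=0 -> retransmit
Step 4: SEND seq=186 -> fresh
Step 5: SEND seq=7151 -> fresh
Step 6: SEND seq=331 -> fresh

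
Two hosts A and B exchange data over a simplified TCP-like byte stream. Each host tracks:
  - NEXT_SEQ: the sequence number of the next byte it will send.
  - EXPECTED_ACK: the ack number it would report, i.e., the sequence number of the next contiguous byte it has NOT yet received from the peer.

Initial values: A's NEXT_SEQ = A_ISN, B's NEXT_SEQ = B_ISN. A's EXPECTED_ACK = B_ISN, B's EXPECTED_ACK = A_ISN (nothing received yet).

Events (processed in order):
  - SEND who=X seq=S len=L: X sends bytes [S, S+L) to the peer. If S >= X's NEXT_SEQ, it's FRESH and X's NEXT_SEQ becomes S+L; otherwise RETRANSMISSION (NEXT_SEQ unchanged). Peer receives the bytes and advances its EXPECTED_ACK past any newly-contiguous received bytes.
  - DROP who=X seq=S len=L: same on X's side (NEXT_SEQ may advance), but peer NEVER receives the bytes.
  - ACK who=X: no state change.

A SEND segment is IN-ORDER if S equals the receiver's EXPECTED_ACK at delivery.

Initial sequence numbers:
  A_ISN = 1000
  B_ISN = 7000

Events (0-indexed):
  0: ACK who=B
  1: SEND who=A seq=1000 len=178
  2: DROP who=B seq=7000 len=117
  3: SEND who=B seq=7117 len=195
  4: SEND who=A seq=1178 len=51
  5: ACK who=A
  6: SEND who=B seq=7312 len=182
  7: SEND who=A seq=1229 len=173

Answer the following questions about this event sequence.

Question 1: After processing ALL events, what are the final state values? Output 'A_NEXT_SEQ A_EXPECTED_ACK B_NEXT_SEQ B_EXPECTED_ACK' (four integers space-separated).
Answer: 1402 7000 7494 1402

Derivation:
After event 0: A_seq=1000 A_ack=7000 B_seq=7000 B_ack=1000
After event 1: A_seq=1178 A_ack=7000 B_seq=7000 B_ack=1178
After event 2: A_seq=1178 A_ack=7000 B_seq=7117 B_ack=1178
After event 3: A_seq=1178 A_ack=7000 B_seq=7312 B_ack=1178
After event 4: A_seq=1229 A_ack=7000 B_seq=7312 B_ack=1229
After event 5: A_seq=1229 A_ack=7000 B_seq=7312 B_ack=1229
After event 6: A_seq=1229 A_ack=7000 B_seq=7494 B_ack=1229
After event 7: A_seq=1402 A_ack=7000 B_seq=7494 B_ack=1402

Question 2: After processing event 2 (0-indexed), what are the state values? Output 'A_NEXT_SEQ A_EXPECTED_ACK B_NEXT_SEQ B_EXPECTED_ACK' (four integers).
After event 0: A_seq=1000 A_ack=7000 B_seq=7000 B_ack=1000
After event 1: A_seq=1178 A_ack=7000 B_seq=7000 B_ack=1178
After event 2: A_seq=1178 A_ack=7000 B_seq=7117 B_ack=1178

1178 7000 7117 1178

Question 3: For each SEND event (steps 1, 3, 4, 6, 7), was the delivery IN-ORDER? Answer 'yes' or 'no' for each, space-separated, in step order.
Answer: yes no yes no yes

Derivation:
Step 1: SEND seq=1000 -> in-order
Step 3: SEND seq=7117 -> out-of-order
Step 4: SEND seq=1178 -> in-order
Step 6: SEND seq=7312 -> out-of-order
Step 7: SEND seq=1229 -> in-order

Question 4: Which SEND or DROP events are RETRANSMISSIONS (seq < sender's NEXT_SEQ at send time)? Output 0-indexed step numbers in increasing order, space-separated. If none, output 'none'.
Step 1: SEND seq=1000 -> fresh
Step 2: DROP seq=7000 -> fresh
Step 3: SEND seq=7117 -> fresh
Step 4: SEND seq=1178 -> fresh
Step 6: SEND seq=7312 -> fresh
Step 7: SEND seq=1229 -> fresh

Answer: none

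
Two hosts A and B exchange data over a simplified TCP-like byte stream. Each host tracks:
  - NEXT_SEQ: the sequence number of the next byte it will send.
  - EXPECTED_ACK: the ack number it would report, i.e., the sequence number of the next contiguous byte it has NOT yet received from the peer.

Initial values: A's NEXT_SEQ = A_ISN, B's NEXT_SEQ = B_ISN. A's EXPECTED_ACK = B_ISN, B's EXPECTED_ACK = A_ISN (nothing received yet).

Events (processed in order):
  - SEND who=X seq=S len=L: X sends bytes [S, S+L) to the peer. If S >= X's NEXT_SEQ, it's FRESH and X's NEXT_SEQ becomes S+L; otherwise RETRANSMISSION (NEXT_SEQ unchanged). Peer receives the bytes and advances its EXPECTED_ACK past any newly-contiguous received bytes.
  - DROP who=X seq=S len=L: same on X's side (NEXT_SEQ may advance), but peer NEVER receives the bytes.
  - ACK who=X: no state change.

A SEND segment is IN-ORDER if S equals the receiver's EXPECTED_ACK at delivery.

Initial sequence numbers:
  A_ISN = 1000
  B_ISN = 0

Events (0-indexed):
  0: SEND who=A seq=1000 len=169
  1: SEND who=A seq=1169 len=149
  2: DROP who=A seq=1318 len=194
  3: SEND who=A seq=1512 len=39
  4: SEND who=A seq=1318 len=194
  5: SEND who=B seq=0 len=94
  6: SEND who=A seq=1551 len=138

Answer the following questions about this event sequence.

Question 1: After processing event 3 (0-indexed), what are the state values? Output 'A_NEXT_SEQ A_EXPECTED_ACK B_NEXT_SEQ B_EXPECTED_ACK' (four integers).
After event 0: A_seq=1169 A_ack=0 B_seq=0 B_ack=1169
After event 1: A_seq=1318 A_ack=0 B_seq=0 B_ack=1318
After event 2: A_seq=1512 A_ack=0 B_seq=0 B_ack=1318
After event 3: A_seq=1551 A_ack=0 B_seq=0 B_ack=1318

1551 0 0 1318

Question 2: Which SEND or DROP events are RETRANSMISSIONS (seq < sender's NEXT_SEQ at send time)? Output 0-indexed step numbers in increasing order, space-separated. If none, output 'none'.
Step 0: SEND seq=1000 -> fresh
Step 1: SEND seq=1169 -> fresh
Step 2: DROP seq=1318 -> fresh
Step 3: SEND seq=1512 -> fresh
Step 4: SEND seq=1318 -> retransmit
Step 5: SEND seq=0 -> fresh
Step 6: SEND seq=1551 -> fresh

Answer: 4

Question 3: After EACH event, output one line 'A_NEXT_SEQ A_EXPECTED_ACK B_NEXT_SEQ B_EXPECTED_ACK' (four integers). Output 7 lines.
1169 0 0 1169
1318 0 0 1318
1512 0 0 1318
1551 0 0 1318
1551 0 0 1551
1551 94 94 1551
1689 94 94 1689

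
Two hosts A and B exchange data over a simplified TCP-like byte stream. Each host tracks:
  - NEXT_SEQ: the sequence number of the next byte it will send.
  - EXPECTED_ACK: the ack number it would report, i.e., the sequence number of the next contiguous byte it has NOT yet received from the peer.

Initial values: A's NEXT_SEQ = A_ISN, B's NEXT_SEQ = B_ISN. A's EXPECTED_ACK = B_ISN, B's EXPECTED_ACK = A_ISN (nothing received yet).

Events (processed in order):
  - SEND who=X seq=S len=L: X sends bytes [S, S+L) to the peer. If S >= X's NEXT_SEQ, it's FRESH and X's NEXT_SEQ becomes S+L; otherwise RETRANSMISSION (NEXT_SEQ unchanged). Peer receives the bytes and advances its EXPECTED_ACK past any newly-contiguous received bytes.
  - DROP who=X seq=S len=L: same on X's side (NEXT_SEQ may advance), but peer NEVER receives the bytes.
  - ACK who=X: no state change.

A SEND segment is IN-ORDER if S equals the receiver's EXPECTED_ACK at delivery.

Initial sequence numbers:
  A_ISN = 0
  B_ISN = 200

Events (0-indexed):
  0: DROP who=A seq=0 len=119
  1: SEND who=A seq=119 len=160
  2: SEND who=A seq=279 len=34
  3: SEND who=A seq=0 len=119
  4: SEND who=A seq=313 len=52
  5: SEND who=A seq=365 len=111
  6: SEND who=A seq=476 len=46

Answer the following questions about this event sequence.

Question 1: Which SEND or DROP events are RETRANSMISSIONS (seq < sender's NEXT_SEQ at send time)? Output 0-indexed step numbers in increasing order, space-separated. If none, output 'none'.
Step 0: DROP seq=0 -> fresh
Step 1: SEND seq=119 -> fresh
Step 2: SEND seq=279 -> fresh
Step 3: SEND seq=0 -> retransmit
Step 4: SEND seq=313 -> fresh
Step 5: SEND seq=365 -> fresh
Step 6: SEND seq=476 -> fresh

Answer: 3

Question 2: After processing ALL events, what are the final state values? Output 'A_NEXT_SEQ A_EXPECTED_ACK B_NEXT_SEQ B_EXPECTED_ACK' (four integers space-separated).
Answer: 522 200 200 522

Derivation:
After event 0: A_seq=119 A_ack=200 B_seq=200 B_ack=0
After event 1: A_seq=279 A_ack=200 B_seq=200 B_ack=0
After event 2: A_seq=313 A_ack=200 B_seq=200 B_ack=0
After event 3: A_seq=313 A_ack=200 B_seq=200 B_ack=313
After event 4: A_seq=365 A_ack=200 B_seq=200 B_ack=365
After event 5: A_seq=476 A_ack=200 B_seq=200 B_ack=476
After event 6: A_seq=522 A_ack=200 B_seq=200 B_ack=522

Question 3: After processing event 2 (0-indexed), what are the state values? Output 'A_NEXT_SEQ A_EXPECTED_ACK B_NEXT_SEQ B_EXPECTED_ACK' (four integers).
After event 0: A_seq=119 A_ack=200 B_seq=200 B_ack=0
After event 1: A_seq=279 A_ack=200 B_seq=200 B_ack=0
After event 2: A_seq=313 A_ack=200 B_seq=200 B_ack=0

313 200 200 0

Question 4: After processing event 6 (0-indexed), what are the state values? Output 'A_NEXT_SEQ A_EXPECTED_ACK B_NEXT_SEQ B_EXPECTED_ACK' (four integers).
After event 0: A_seq=119 A_ack=200 B_seq=200 B_ack=0
After event 1: A_seq=279 A_ack=200 B_seq=200 B_ack=0
After event 2: A_seq=313 A_ack=200 B_seq=200 B_ack=0
After event 3: A_seq=313 A_ack=200 B_seq=200 B_ack=313
After event 4: A_seq=365 A_ack=200 B_seq=200 B_ack=365
After event 5: A_seq=476 A_ack=200 B_seq=200 B_ack=476
After event 6: A_seq=522 A_ack=200 B_seq=200 B_ack=522

522 200 200 522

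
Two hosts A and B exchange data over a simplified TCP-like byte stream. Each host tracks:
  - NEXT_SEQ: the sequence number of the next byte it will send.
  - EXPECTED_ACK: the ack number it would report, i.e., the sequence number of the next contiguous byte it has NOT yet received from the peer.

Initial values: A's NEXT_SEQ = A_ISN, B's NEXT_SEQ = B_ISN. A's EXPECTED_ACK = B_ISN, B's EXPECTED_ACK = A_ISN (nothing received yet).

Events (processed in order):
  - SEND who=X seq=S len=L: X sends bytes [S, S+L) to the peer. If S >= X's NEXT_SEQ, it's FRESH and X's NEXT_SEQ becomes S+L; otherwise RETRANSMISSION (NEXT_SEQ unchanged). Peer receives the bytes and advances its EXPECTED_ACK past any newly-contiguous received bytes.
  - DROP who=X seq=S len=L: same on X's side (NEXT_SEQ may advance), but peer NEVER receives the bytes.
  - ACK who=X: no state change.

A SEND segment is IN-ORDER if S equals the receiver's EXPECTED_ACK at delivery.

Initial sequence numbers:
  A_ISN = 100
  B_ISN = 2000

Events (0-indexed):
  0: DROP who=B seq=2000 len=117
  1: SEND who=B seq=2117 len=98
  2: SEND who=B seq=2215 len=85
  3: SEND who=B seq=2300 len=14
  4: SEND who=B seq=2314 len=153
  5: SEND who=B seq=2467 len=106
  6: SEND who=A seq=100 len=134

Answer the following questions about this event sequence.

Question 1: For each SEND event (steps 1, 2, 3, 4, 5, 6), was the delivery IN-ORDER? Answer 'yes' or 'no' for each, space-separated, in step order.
Step 1: SEND seq=2117 -> out-of-order
Step 2: SEND seq=2215 -> out-of-order
Step 3: SEND seq=2300 -> out-of-order
Step 4: SEND seq=2314 -> out-of-order
Step 5: SEND seq=2467 -> out-of-order
Step 6: SEND seq=100 -> in-order

Answer: no no no no no yes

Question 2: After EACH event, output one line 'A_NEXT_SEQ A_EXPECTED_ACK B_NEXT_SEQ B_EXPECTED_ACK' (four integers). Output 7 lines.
100 2000 2117 100
100 2000 2215 100
100 2000 2300 100
100 2000 2314 100
100 2000 2467 100
100 2000 2573 100
234 2000 2573 234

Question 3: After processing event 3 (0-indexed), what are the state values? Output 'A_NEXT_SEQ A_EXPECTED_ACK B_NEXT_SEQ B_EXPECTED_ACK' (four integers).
After event 0: A_seq=100 A_ack=2000 B_seq=2117 B_ack=100
After event 1: A_seq=100 A_ack=2000 B_seq=2215 B_ack=100
After event 2: A_seq=100 A_ack=2000 B_seq=2300 B_ack=100
After event 3: A_seq=100 A_ack=2000 B_seq=2314 B_ack=100

100 2000 2314 100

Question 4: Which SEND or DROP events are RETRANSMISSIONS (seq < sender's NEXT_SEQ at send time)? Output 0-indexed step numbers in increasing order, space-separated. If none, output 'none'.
Step 0: DROP seq=2000 -> fresh
Step 1: SEND seq=2117 -> fresh
Step 2: SEND seq=2215 -> fresh
Step 3: SEND seq=2300 -> fresh
Step 4: SEND seq=2314 -> fresh
Step 5: SEND seq=2467 -> fresh
Step 6: SEND seq=100 -> fresh

Answer: none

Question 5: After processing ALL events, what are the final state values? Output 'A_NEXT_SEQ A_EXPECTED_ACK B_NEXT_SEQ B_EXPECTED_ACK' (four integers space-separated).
After event 0: A_seq=100 A_ack=2000 B_seq=2117 B_ack=100
After event 1: A_seq=100 A_ack=2000 B_seq=2215 B_ack=100
After event 2: A_seq=100 A_ack=2000 B_seq=2300 B_ack=100
After event 3: A_seq=100 A_ack=2000 B_seq=2314 B_ack=100
After event 4: A_seq=100 A_ack=2000 B_seq=2467 B_ack=100
After event 5: A_seq=100 A_ack=2000 B_seq=2573 B_ack=100
After event 6: A_seq=234 A_ack=2000 B_seq=2573 B_ack=234

Answer: 234 2000 2573 234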